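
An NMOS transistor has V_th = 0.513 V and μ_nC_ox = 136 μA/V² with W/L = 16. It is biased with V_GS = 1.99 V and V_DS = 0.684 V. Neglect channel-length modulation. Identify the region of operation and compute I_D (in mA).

k_n = μ_nC_ox · (W/L) = 2.176 mA/V².
V_ov = V_GS − V_th = 1.99 − 0.513 = 1.48 V.
Since V_DS = 0.684 V < V_ov = 1.48 V, the device is in the triode region.
I_D = k_n [V_ov · V_DS − ½ V_DS²] = 2.176 × [1.48 × 0.684 − 0.5 × 0.684²] = 1.69 mA.

Triode; I_D = 1.69 mA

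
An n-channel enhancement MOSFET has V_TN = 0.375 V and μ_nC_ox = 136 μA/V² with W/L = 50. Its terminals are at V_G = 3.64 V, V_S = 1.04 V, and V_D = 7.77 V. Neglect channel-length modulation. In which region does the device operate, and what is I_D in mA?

Saturation; I_D = 16.8 mA

V_GS = V_G − V_S = 3.64 − 1.04 = 2.6 V; V_DS = V_D − V_S = 7.77 − 1.04 = 6.73 V.
k_n = μ_nC_ox · (W/L) = 6.8 mA/V².
V_ov = V_GS − V_TN = 2.6 − 0.375 = 2.23 V.
Since V_DS = 6.73 V ≥ V_ov = 2.23 V, the device is in saturation.
I_D = ½ k_n V_ov² = 0.5 × 6.8 × 2.23² = 16.8 mA.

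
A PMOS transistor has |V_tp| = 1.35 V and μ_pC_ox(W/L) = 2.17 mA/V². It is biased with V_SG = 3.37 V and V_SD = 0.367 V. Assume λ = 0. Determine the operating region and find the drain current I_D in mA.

V_ov = V_SG − |V_tp| = 3.37 − 1.35 = 2.02 V.
Since V_SD = 0.367 V < V_ov = 2.02 V, the device is in the triode region.
I_D = k_p [V_ov · V_SD − ½ V_SD²] = 2.17 × [2.02 × 0.367 − 0.5 × 0.367²] = 1.46 mA.

Triode; I_D = 1.46 mA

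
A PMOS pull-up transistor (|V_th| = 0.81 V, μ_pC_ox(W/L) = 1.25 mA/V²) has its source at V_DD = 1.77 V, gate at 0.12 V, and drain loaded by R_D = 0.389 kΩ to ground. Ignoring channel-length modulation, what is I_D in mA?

V_SG = V_DD − V_G = 1.77 − 0.12 = 1.65 V, so V_ov = 1.65 − 0.81 = 0.84 V.
Assume saturation: I_D = ½ k_p V_ov² = 0.5 × 1.25 × 0.84² = 0.441 mA, giving V_SD = V_DD − I_D R_D = 1.77 − 0.441 × 0.389 = 1.6 V.
V_SD = 1.6 V ≥ V_ov = 0.84 V, confirming saturation.

I_D = 0.441 mA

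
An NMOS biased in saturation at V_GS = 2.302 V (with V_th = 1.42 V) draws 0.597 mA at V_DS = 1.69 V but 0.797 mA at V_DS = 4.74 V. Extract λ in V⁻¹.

λ = 0.135 V⁻¹

With V_GS fixed, I_D ∝ (1 + λ V_DS) in saturation, so I_D2/I_D1 = (1 + λ V_DS2)/(1 + λ V_DS1).
0.797/0.597 = 1.335 = (1 + 4.74 λ)/(1 + 1.69 λ).
Solving: λ (I_D1 V_DS2 − I_D2 V_DS1) = I_D2 − I_D1, so λ = (0.797 − 0.597) / (0.597 × 4.74 − 0.797 × 1.69) = 0.2 / 1.48 = 0.135 V⁻¹.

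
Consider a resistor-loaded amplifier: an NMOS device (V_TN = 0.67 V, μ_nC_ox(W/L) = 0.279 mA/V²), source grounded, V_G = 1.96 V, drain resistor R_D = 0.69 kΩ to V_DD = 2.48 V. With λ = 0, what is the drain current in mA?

V_GS = V_G = 1.96 V, so V_ov = 1.96 − 0.67 = 1.29 V.
Assume saturation: I_D = ½ k_n V_ov² = 0.5 × 0.279 × 1.29² = 0.232 mA, giving V_DS = V_DD − I_D R_D = 2.48 − 0.232 × 0.69 = 2.32 V.
V_DS = 2.32 V ≥ V_ov = 1.29 V, confirming saturation.

I_D = 0.232 mA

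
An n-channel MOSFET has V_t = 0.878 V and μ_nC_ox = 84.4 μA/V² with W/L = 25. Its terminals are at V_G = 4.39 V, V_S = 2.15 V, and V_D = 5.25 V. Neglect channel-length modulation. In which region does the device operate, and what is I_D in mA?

V_GS = V_G − V_S = 4.39 − 2.15 = 2.24 V; V_DS = V_D − V_S = 5.25 − 2.15 = 3.1 V.
k_n = μ_nC_ox · (W/L) = 2.11 mA/V².
V_ov = V_GS − V_t = 2.24 − 0.878 = 1.36 V.
Since V_DS = 3.1 V ≥ V_ov = 1.36 V, the device is in saturation.
I_D = ½ k_n V_ov² = 0.5 × 2.11 × 1.36² = 1.96 mA.

Saturation; I_D = 1.96 mA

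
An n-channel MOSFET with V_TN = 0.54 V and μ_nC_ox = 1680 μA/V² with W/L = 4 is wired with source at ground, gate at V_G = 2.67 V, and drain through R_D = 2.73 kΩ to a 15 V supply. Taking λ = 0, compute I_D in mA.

I_D = 5.34 mA

V_GS = V_G = 2.67 V, so V_ov = 2.67 − 0.54 = 2.13 V.
k_n = μ_nC_ox · (W/L) = 6.72 mA/V².
Assume saturation: I_D = ½ k_n V_ov² = 0.5 × 6.72 × 2.13² = 15.2 mA, giving V_DS = V_DD − I_D R_D = 15 − 15.2 × 2.73 = -26.6 V.
But -26.6 V < V_ov = 2.13 V, so the device is actually in triode.
In triode I_D = k_n[V_ov V_DS − ½ V_DS²] and I_D = (V_DD − V_DS)/R_D. Equating: 9.17 V_DS² − 40.08 V_DS + 15 = 0, giving V_DS = 0.413 V (the root below V_ov).
I_D = (15 − 0.413) / 2.73 = 5.34 mA.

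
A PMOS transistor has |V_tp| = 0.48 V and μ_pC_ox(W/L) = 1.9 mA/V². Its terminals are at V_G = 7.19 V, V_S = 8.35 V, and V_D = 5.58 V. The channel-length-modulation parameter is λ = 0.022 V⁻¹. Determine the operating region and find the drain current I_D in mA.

V_SG = V_S − V_G = 8.35 − 7.19 = 1.16 V; V_SD = V_S − V_D = 8.35 − 5.58 = 2.77 V.
V_ov = V_SG − |V_tp| = 1.16 − 0.48 = 0.68 V.
Since V_SD = 2.77 V ≥ V_ov = 0.68 V, the device is in saturation.
I_D = ½ k_p V_ov² (1 + λ V_SD) = 0.5 × 1.9 × 0.68² × (1 + 0.022 × 2.77) = 0.466 mA.

Saturation; I_D = 0.466 mA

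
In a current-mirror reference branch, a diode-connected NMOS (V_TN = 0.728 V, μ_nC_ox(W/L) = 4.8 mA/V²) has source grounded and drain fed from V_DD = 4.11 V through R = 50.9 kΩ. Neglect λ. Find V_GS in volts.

With gate tied to drain, V_GS = V_DS ≥ V_GS − V_TN, so the device is in saturation.
KCL at the drain: ½ k_n (V_GS − V_TN)² = (V_DD − V_GS)/R.
Let x = V_GS − 0.728. Then 122 x² + x − 3.382 = 0, giving x = 0.162 V (positive root), so V_GS = 0.89 V.
I_D = (V_DD − V_GS)/R = (4.11 − 0.89) / 50.9 = 0.0633 mA.

V_GS = 0.890 V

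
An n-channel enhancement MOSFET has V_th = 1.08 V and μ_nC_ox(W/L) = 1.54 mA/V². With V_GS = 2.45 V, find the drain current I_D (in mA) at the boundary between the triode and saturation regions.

At the boundary V_DS = V_ov = V_GS − V_th = 2.45 − 1.08 = 1.37 V.
I_D = ½ k_n V_ov² = 0.5 × 1.54 × 1.37² = 1.45 mA.

I_D = 1.45 mA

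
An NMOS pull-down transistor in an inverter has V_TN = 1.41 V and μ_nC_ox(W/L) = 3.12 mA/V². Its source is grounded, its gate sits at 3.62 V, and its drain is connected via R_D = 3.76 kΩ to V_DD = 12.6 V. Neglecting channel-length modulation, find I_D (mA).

V_GS = V_G = 3.62 V, so V_ov = 3.62 − 1.41 = 2.21 V.
Assume saturation: I_D = ½ k_n V_ov² = 0.5 × 3.12 × 2.21² = 7.62 mA, giving V_DS = V_DD − I_D R_D = 12.6 − 7.62 × 3.76 = -16 V.
But -16 V < V_ov = 2.21 V, so the device is actually in triode.
In triode I_D = k_n[V_ov V_DS − ½ V_DS²] and I_D = (V_DD − V_DS)/R_D. Equating: 5.87 V_DS² − 26.93 V_DS + 12.6 = 0, giving V_DS = 0.529 V (the root below V_ov).
I_D = (12.6 − 0.529) / 3.76 = 3.21 mA.

I_D = 3.21 mA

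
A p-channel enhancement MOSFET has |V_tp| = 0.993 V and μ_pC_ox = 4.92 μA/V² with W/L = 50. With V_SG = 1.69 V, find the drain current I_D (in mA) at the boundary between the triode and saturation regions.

At the boundary V_SD = V_ov = V_SG − |V_tp| = 1.69 − 0.993 = 0.697 V.
k_p = μ_pC_ox · (W/L) = 0.246 mA/V².
I_D = ½ k_p V_ov² = 0.5 × 0.246 × 0.697² = 0.0598 mA.

I_D = 0.0598 mA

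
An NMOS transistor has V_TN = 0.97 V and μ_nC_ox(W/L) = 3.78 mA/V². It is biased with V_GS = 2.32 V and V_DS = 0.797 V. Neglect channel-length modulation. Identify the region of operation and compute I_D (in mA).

Triode; I_D = 2.87 mA

V_ov = V_GS − V_TN = 2.32 − 0.97 = 1.35 V.
Since V_DS = 0.797 V < V_ov = 1.35 V, the device is in the triode region.
I_D = k_n [V_ov · V_DS − ½ V_DS²] = 3.78 × [1.35 × 0.797 − 0.5 × 0.797²] = 2.87 mA.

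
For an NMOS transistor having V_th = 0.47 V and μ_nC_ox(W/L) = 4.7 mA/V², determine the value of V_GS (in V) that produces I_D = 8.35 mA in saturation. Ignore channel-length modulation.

V_GS = 2.35 V

In saturation I_D = ½ k_n (V_GS − V_th)², so V_GS − V_th = √(2 I_D / k_n) = √(2 × 8.35 / 4.7) = 1.88 V.
V_GS = 0.47 + 1.88 = 2.35 V.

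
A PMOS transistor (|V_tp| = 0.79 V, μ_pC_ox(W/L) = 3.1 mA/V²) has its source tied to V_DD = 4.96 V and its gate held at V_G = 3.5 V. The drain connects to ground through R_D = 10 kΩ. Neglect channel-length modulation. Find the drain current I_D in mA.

I_D = 0.467 mA

V_SG = V_DD − V_G = 4.96 − 3.5 = 1.46 V, so V_ov = 1.46 − 0.79 = 0.67 V.
Assume saturation: I_D = ½ k_p V_ov² = 0.5 × 3.1 × 0.67² = 0.696 mA, giving V_SD = V_DD − I_D R_D = 4.96 − 0.696 × 10 = -2 V.
But -2 V < V_ov = 0.67 V, so the device is actually in triode.
In triode I_D = k_p[V_ov V_SD − ½ V_SD²] and I_D = (V_DD − V_SD)/R_D. Equating: 15.5 V_SD² − 21.77 V_SD + 4.96 = 0, giving V_SD = 0.286 V (the root below V_ov).
I_D = (4.96 − 0.286) / 10 = 0.467 mA.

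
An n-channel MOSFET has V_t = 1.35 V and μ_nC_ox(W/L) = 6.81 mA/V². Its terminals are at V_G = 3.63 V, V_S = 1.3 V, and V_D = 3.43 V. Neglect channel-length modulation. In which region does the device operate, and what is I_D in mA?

V_GS = V_G − V_S = 3.63 − 1.3 = 2.33 V; V_DS = V_D − V_S = 3.43 − 1.3 = 2.13 V.
V_ov = V_GS − V_t = 2.33 − 1.35 = 0.98 V.
Since V_DS = 2.13 V ≥ V_ov = 0.98 V, the device is in saturation.
I_D = ½ k_n V_ov² = 0.5 × 6.81 × 0.98² = 3.27 mA.

Saturation; I_D = 3.27 mA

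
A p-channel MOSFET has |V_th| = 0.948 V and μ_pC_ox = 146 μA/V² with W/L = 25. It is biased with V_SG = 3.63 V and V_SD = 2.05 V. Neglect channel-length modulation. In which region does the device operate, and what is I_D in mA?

Triode; I_D = 12.4 mA

k_p = μ_pC_ox · (W/L) = 3.65 mA/V².
V_ov = V_SG − |V_th| = 3.63 − 0.948 = 2.68 V.
Since V_SD = 2.05 V < V_ov = 2.68 V, the device is in the triode region.
I_D = k_p [V_ov · V_SD − ½ V_SD²] = 3.65 × [2.68 × 2.05 − 0.5 × 2.05²] = 12.4 mA.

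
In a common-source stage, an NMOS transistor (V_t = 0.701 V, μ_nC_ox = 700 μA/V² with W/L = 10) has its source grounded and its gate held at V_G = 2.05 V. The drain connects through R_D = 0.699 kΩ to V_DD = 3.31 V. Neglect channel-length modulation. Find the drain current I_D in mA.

I_D = 3.99 mA

V_GS = V_G = 2.05 V, so V_ov = 2.05 − 0.701 = 1.35 V.
k_n = μ_nC_ox · (W/L) = 7 mA/V².
Assume saturation: I_D = ½ k_n V_ov² = 0.5 × 7 × 1.35² = 6.37 mA, giving V_DS = V_DD − I_D R_D = 3.31 − 6.37 × 0.699 = -1.14 V.
But -1.14 V < V_ov = 1.35 V, so the device is actually in triode.
In triode I_D = k_n[V_ov V_DS − ½ V_DS²] and I_D = (V_DD − V_DS)/R_D. Equating: 2.45 V_DS² − 7.601 V_DS + 3.31 = 0, giving V_DS = 0.524 V (the root below V_ov).
I_D = (3.31 − 0.524) / 0.699 = 3.99 mA.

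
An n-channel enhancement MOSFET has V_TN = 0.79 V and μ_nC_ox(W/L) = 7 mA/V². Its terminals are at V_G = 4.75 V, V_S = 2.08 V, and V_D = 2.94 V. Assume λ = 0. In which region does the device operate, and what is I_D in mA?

Triode; I_D = 8.73 mA

V_GS = V_G − V_S = 4.75 − 2.08 = 2.67 V; V_DS = V_D − V_S = 2.94 − 2.08 = 0.86 V.
V_ov = V_GS − V_TN = 2.67 − 0.79 = 1.88 V.
Since V_DS = 0.86 V < V_ov = 1.88 V, the device is in the triode region.
I_D = k_n [V_ov · V_DS − ½ V_DS²] = 7 × [1.88 × 0.86 − 0.5 × 0.86²] = 8.73 mA.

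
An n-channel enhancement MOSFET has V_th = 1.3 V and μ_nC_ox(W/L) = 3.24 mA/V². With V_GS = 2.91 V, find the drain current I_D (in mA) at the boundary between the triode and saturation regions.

At the boundary V_DS = V_ov = V_GS − V_th = 2.91 − 1.3 = 1.61 V.
I_D = ½ k_n V_ov² = 0.5 × 3.24 × 1.61² = 4.2 mA.

I_D = 4.20 mA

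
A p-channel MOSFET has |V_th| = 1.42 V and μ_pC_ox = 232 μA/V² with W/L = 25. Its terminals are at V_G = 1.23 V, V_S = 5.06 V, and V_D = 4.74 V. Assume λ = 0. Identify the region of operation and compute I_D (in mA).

Triode; I_D = 4.18 mA

V_SG = V_S − V_G = 5.06 − 1.23 = 3.83 V; V_SD = V_S − V_D = 5.06 − 4.74 = 0.32 V.
k_p = μ_pC_ox · (W/L) = 5.8 mA/V².
V_ov = V_SG − |V_th| = 3.83 − 1.42 = 2.41 V.
Since V_SD = 0.32 V < V_ov = 2.41 V, the device is in the triode region.
I_D = k_p [V_ov · V_SD − ½ V_SD²] = 5.8 × [2.41 × 0.32 − 0.5 × 0.32²] = 4.18 mA.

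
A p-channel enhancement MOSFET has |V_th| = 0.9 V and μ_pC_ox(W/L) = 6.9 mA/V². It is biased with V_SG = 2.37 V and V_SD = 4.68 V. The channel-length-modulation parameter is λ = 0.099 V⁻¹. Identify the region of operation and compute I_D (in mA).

Saturation; I_D = 10.9 mA

V_ov = V_SG − |V_th| = 2.37 − 0.9 = 1.47 V.
Since V_SD = 4.68 V ≥ V_ov = 1.47 V, the device is in saturation.
I_D = ½ k_p V_ov² (1 + λ V_SD) = 0.5 × 6.9 × 1.47² × (1 + 0.099 × 4.68) = 10.9 mA.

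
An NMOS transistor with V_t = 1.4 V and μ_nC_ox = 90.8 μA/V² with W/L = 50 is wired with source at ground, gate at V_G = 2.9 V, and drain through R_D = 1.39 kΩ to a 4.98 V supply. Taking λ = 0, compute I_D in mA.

V_GS = V_G = 2.9 V, so V_ov = 2.9 − 1.4 = 1.5 V.
k_n = μ_nC_ox · (W/L) = 4.54 mA/V².
Assume saturation: I_D = ½ k_n V_ov² = 0.5 × 4.54 × 1.5² = 5.11 mA, giving V_DS = V_DD − I_D R_D = 4.98 − 5.11 × 1.39 = -2.12 V.
But -2.12 V < V_ov = 1.5 V, so the device is actually in triode.
In triode I_D = k_n[V_ov V_DS − ½ V_DS²] and I_D = (V_DD − V_DS)/R_D. Equating: 3.16 V_DS² − 10.47 V_DS + 4.98 = 0, giving V_DS = 0.576 V (the root below V_ov).
I_D = (4.98 − 0.576) / 1.39 = 3.17 mA.

I_D = 3.17 mA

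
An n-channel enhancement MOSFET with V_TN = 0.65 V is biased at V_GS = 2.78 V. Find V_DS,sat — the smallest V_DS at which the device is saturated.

The boundary between triode and saturation is V_DS = V_GS − V_TN = V_ov.
V_ov = 2.78 − 0.65 = 2.13 V.

V_DS,sat = 2.13 V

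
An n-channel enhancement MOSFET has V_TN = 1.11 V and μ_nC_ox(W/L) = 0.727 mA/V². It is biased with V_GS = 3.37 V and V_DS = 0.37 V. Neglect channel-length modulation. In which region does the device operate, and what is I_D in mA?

V_ov = V_GS − V_TN = 3.37 − 1.11 = 2.26 V.
Since V_DS = 0.37 V < V_ov = 2.26 V, the device is in the triode region.
I_D = k_n [V_ov · V_DS − ½ V_DS²] = 0.727 × [2.26 × 0.37 − 0.5 × 0.37²] = 0.558 mA.

Triode; I_D = 0.558 mA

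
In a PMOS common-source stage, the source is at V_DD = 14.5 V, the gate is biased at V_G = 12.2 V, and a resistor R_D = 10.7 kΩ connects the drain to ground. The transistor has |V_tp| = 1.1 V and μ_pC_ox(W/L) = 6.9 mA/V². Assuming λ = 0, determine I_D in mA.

V_SG = V_DD − V_G = 14.5 − 12.2 = 2.3 V, so V_ov = 2.3 − 1.1 = 1.2 V.
Assume saturation: I_D = ½ k_p V_ov² = 0.5 × 6.9 × 1.2² = 4.97 mA, giving V_SD = V_DD − I_D R_D = 14.5 − 4.97 × 10.7 = -38.7 V.
But -38.7 V < V_ov = 1.2 V, so the device is actually in triode.
In triode I_D = k_p[V_ov V_SD − ½ V_SD²] and I_D = (V_DD − V_SD)/R_D. Equating: 36.9 V_SD² − 89.6 V_SD + 14.5 = 0, giving V_SD = 0.174 V (the root below V_ov).
I_D = (14.5 − 0.174) / 10.7 = 1.34 mA.

I_D = 1.34 mA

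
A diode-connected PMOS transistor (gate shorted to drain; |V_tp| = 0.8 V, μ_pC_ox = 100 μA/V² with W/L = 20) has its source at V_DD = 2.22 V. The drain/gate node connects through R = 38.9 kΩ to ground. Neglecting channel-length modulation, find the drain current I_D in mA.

I_D = 0.0319 mA

With gate tied to drain, V_SG = V_SD ≥ V_SG − |V_tp|, so the device is in saturation.
k_p = μ_pC_ox · (W/L) = 2 mA/V².
KCL at the drain: ½ k_p (V_SG − |V_tp|)² = (V_DD − V_SG)/R.
Let x = V_SG − 0.8. Then 38.9 x² + x − 1.42 = 0, giving x = 0.179 V (positive root), so V_SG = 0.979 V.
I_D = (V_DD − V_SG)/R = (2.22 − 0.979) / 38.9 = 0.0319 mA.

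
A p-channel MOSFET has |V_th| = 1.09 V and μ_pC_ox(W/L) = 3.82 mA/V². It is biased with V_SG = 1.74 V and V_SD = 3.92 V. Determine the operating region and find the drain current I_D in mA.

V_ov = V_SG − |V_th| = 1.74 − 1.09 = 0.65 V.
Since V_SD = 3.92 V ≥ V_ov = 0.65 V, the device is in saturation.
I_D = ½ k_p V_ov² = 0.5 × 3.82 × 0.65² = 0.807 mA.

Saturation; I_D = 0.807 mA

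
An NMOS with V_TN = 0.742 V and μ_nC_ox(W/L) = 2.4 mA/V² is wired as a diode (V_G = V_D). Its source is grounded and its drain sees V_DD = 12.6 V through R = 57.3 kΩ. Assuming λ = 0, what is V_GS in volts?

With gate tied to drain, V_GS = V_DS ≥ V_GS − V_TN, so the device is in saturation.
KCL at the drain: ½ k_n (V_GS − V_TN)² = (V_DD − V_GS)/R.
Let x = V_GS − 0.742. Then 68.8 x² + x − 11.86 = 0, giving x = 0.408 V (positive root), so V_GS = 1.15 V.
I_D = (V_DD − V_GS)/R = (12.6 − 1.15) / 57.3 = 0.2 mA.

V_GS = 1.15 V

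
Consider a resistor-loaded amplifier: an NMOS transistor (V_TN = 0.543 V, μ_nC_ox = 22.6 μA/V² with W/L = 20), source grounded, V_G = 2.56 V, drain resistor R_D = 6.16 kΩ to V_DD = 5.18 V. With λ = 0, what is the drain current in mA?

V_GS = V_G = 2.56 V, so V_ov = 2.56 − 0.543 = 2.02 V.
k_n = μ_nC_ox · (W/L) = 0.452 mA/V².
Assume saturation: I_D = ½ k_n V_ov² = 0.5 × 0.452 × 2.02² = 0.919 mA, giving V_DS = V_DD − I_D R_D = 5.18 − 0.919 × 6.16 = -0.484 V.
But -0.484 V < V_ov = 2.02 V, so the device is actually in triode.
In triode I_D = k_n[V_ov V_DS − ½ V_DS²] and I_D = (V_DD − V_DS)/R_D. Equating: 1.39 V_DS² − 6.616 V_DS + 5.18 = 0, giving V_DS = 0.989 V (the root below V_ov).
I_D = (5.18 − 0.989) / 6.16 = 0.68 mA.

I_D = 0.680 mA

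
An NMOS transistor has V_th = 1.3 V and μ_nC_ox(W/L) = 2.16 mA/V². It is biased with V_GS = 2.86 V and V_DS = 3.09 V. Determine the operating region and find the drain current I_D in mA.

V_ov = V_GS − V_th = 2.86 − 1.3 = 1.56 V.
Since V_DS = 3.09 V ≥ V_ov = 1.56 V, the device is in saturation.
I_D = ½ k_n V_ov² = 0.5 × 2.16 × 1.56² = 2.63 mA.

Saturation; I_D = 2.63 mA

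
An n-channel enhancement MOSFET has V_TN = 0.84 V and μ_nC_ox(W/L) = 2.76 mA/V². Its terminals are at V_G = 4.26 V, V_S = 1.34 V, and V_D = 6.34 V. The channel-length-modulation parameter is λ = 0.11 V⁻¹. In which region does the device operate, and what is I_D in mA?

Saturation; I_D = 9.25 mA

V_GS = V_G − V_S = 4.26 − 1.34 = 2.92 V; V_DS = V_D − V_S = 6.34 − 1.34 = 5 V.
V_ov = V_GS − V_TN = 2.92 − 0.84 = 2.08 V.
Since V_DS = 5 V ≥ V_ov = 2.08 V, the device is in saturation.
I_D = ½ k_n V_ov² (1 + λ V_DS) = 0.5 × 2.76 × 2.08² × (1 + 0.11 × 5) = 9.25 mA.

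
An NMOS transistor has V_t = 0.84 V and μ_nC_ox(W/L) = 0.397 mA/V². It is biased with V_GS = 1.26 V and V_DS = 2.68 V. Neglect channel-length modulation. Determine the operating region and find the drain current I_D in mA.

Saturation; I_D = 0.0350 mA

V_ov = V_GS − V_t = 1.26 − 0.84 = 0.42 V.
Since V_DS = 2.68 V ≥ V_ov = 0.42 V, the device is in saturation.
I_D = ½ k_n V_ov² = 0.5 × 0.397 × 0.42² = 0.035 mA.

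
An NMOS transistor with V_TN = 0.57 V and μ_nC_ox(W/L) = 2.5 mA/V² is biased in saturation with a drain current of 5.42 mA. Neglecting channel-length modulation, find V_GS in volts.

In saturation I_D = ½ k_n (V_GS − V_TN)², so V_GS − V_TN = √(2 I_D / k_n) = √(2 × 5.42 / 2.5) = 2.08 V.
V_GS = 0.57 + 2.08 = 2.65 V.

V_GS = 2.65 V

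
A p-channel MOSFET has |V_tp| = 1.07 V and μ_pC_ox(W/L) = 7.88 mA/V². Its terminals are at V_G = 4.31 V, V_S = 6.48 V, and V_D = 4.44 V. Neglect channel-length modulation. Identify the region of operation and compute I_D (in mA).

Saturation; I_D = 4.77 mA

V_SG = V_S − V_G = 6.48 − 4.31 = 2.17 V; V_SD = V_S − V_D = 6.48 − 4.44 = 2.04 V.
V_ov = V_SG − |V_tp| = 2.17 − 1.07 = 1.1 V.
Since V_SD = 2.04 V ≥ V_ov = 1.1 V, the device is in saturation.
I_D = ½ k_p V_ov² = 0.5 × 7.88 × 1.1² = 4.77 mA.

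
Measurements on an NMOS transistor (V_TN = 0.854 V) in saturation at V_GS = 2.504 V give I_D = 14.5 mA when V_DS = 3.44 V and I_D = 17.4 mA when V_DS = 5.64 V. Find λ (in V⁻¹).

With V_GS fixed, I_D ∝ (1 + λ V_DS) in saturation, so I_D2/I_D1 = (1 + λ V_DS2)/(1 + λ V_DS1).
17.4/14.5 = 1.2 = (1 + 5.64 λ)/(1 + 3.44 λ).
Solving: λ (I_D1 V_DS2 − I_D2 V_DS1) = I_D2 − I_D1, so λ = (17.4 − 14.5) / (14.5 × 5.64 − 17.4 × 3.44) = 2.9 / 21.9 = 0.132 V⁻¹.

λ = 0.132 V⁻¹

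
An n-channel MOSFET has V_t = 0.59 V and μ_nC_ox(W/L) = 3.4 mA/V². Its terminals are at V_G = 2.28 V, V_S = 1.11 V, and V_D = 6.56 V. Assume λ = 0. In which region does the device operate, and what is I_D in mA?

V_GS = V_G − V_S = 2.28 − 1.11 = 1.17 V; V_DS = V_D − V_S = 6.56 − 1.11 = 5.45 V.
V_ov = V_GS − V_t = 1.17 − 0.59 = 0.58 V.
Since V_DS = 5.45 V ≥ V_ov = 0.58 V, the device is in saturation.
I_D = ½ k_n V_ov² = 0.5 × 3.4 × 0.58² = 0.572 mA.

Saturation; I_D = 0.572 mA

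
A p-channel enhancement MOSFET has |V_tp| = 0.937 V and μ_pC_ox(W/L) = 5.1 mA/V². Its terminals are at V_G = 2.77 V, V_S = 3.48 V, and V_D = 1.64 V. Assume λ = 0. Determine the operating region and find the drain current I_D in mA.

V_SG = V_S − V_G = 3.48 − 2.77 = 0.71 V; V_SD = V_S − V_D = 3.48 − 1.64 = 1.84 V.
V_SG = 0.71 V < |V_tp| = 0.937 V, so the transistor is in cutoff.

Cutoff; I_D = 0 mA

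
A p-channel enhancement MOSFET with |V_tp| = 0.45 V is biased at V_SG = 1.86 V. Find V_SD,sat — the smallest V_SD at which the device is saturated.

The boundary between triode and saturation is V_SD = V_SG − |V_tp| = V_ov.
V_ov = 1.86 − 0.45 = 1.41 V.

V_SD,sat = 1.41 V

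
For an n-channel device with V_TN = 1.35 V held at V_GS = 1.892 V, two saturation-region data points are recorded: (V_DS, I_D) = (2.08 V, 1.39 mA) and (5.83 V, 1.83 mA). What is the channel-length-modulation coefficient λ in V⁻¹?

With V_GS fixed, I_D ∝ (1 + λ V_DS) in saturation, so I_D2/I_D1 = (1 + λ V_DS2)/(1 + λ V_DS1).
1.83/1.39 = 1.317 = (1 + 5.83 λ)/(1 + 2.08 λ).
Solving: λ (I_D1 V_DS2 − I_D2 V_DS1) = I_D2 − I_D1, so λ = (1.83 − 1.39) / (1.39 × 5.83 − 1.83 × 2.08) = 0.44 / 4.3 = 0.102 V⁻¹.

λ = 0.102 V⁻¹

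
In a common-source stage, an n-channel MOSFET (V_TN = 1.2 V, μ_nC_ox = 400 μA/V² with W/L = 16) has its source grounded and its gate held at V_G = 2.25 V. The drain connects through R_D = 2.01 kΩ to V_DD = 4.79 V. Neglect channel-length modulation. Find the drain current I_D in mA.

I_D = 2.18 mA

V_GS = V_G = 2.25 V, so V_ov = 2.25 − 1.2 = 1.05 V.
k_n = μ_nC_ox · (W/L) = 6.4 mA/V².
Assume saturation: I_D = ½ k_n V_ov² = 0.5 × 6.4 × 1.05² = 3.53 mA, giving V_DS = V_DD − I_D R_D = 4.79 − 3.53 × 2.01 = -2.3 V.
But -2.3 V < V_ov = 1.05 V, so the device is actually in triode.
In triode I_D = k_n[V_ov V_DS − ½ V_DS²] and I_D = (V_DD − V_DS)/R_D. Equating: 6.43 V_DS² − 14.51 V_DS + 4.79 = 0, giving V_DS = 0.402 V (the root below V_ov).
I_D = (4.79 − 0.402) / 2.01 = 2.18 mA.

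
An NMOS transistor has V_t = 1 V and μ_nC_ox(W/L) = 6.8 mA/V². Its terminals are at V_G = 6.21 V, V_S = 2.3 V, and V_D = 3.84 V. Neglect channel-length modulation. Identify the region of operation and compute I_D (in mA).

V_GS = V_G − V_S = 6.21 − 2.3 = 3.91 V; V_DS = V_D − V_S = 3.84 − 2.3 = 1.54 V.
V_ov = V_GS − V_t = 3.91 − 1 = 2.91 V.
Since V_DS = 1.54 V < V_ov = 2.91 V, the device is in the triode region.
I_D = k_n [V_ov · V_DS − ½ V_DS²] = 6.8 × [2.91 × 1.54 − 0.5 × 1.54²] = 22.4 mA.

Triode; I_D = 22.4 mA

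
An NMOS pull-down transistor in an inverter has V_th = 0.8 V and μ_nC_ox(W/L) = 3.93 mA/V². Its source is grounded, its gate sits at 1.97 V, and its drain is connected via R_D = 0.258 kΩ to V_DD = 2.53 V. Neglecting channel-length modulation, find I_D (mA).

I_D = 2.69 mA

V_GS = V_G = 1.97 V, so V_ov = 1.97 − 0.8 = 1.17 V.
Assume saturation: I_D = ½ k_n V_ov² = 0.5 × 3.93 × 1.17² = 2.69 mA, giving V_DS = V_DD − I_D R_D = 2.53 − 2.69 × 0.258 = 1.84 V.
V_DS = 1.84 V ≥ V_ov = 1.17 V, confirming saturation.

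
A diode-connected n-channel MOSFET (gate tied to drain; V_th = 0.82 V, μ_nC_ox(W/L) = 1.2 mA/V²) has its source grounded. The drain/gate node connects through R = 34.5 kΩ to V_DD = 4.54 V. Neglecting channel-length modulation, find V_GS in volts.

With gate tied to drain, V_GS = V_DS ≥ V_GS − V_th, so the device is in saturation.
KCL at the drain: ½ k_n (V_GS − V_th)² = (V_DD − V_GS)/R.
Let x = V_GS − 0.82. Then 20.7 x² + x − 3.72 = 0, giving x = 0.4 V (positive root), so V_GS = 1.22 V.
I_D = (V_DD − V_GS)/R = (4.54 − 1.22) / 34.5 = 0.0962 mA.

V_GS = 1.22 V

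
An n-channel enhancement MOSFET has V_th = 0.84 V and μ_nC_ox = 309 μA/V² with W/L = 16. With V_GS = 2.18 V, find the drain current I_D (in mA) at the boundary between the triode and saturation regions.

At the boundary V_DS = V_ov = V_GS − V_th = 2.18 − 0.84 = 1.34 V.
k_n = μ_nC_ox · (W/L) = 4.944 mA/V².
I_D = ½ k_n V_ov² = 0.5 × 4.944 × 1.34² = 4.44 mA.

I_D = 4.44 mA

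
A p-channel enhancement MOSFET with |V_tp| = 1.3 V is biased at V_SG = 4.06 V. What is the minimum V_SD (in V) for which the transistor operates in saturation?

The boundary between triode and saturation is V_SD = V_SG − |V_tp| = V_ov.
V_ov = 4.06 − 1.3 = 2.76 V.

V_SD,sat = 2.76 V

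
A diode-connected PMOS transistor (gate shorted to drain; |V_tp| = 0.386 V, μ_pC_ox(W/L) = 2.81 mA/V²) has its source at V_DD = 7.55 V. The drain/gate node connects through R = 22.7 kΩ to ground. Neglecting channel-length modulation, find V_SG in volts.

V_SG = 0.845 V

With gate tied to drain, V_SG = V_SD ≥ V_SG − |V_tp|, so the device is in saturation.
KCL at the drain: ½ k_p (V_SG − |V_tp|)² = (V_DD − V_SG)/R.
Let x = V_SG − 0.386. Then 31.9 x² + x − 7.164 = 0, giving x = 0.459 V (positive root), so V_SG = 0.845 V.
I_D = (V_DD − V_SG)/R = (7.55 − 0.845) / 22.7 = 0.295 mA.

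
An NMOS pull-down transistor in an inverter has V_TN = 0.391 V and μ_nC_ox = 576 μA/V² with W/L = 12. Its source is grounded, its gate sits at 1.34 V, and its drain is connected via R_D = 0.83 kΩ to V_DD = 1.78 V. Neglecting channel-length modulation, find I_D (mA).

I_D = 1.76 mA

V_GS = V_G = 1.34 V, so V_ov = 1.34 − 0.391 = 0.949 V.
k_n = μ_nC_ox · (W/L) = 6.912 mA/V².
Assume saturation: I_D = ½ k_n V_ov² = 0.5 × 6.912 × 0.949² = 3.11 mA, giving V_DS = V_DD − I_D R_D = 1.78 − 3.11 × 0.83 = -0.803 V.
But -0.803 V < V_ov = 0.949 V, so the device is actually in triode.
In triode I_D = k_n[V_ov V_DS − ½ V_DS²] and I_D = (V_DD − V_DS)/R_D. Equating: 2.87 V_DS² − 6.444 V_DS + 1.78 = 0, giving V_DS = 0.323 V (the root below V_ov).
I_D = (1.78 − 0.323) / 0.83 = 1.76 mA.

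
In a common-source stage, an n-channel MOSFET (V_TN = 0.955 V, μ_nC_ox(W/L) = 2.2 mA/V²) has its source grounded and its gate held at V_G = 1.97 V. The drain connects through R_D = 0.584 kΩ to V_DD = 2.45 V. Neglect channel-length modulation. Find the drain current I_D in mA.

I_D = 1.13 mA

V_GS = V_G = 1.97 V, so V_ov = 1.97 − 0.955 = 1.02 V.
Assume saturation: I_D = ½ k_n V_ov² = 0.5 × 2.2 × 1.02² = 1.13 mA, giving V_DS = V_DD − I_D R_D = 2.45 − 1.13 × 0.584 = 1.79 V.
V_DS = 1.79 V ≥ V_ov = 1.02 V, confirming saturation.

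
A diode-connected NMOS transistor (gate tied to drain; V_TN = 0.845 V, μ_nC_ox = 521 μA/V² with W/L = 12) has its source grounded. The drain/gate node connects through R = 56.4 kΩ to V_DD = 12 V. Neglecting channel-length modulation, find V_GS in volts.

V_GS = 1.09 V

With gate tied to drain, V_GS = V_DS ≥ V_GS − V_TN, so the device is in saturation.
k_n = μ_nC_ox · (W/L) = 6.252 mA/V².
KCL at the drain: ½ k_n (V_GS − V_TN)² = (V_DD − V_GS)/R.
Let x = V_GS − 0.845. Then 176 x² + x − 11.15 = 0, giving x = 0.249 V (positive root), so V_GS = 1.09 V.
I_D = (V_DD − V_GS)/R = (12 − 1.09) / 56.4 = 0.193 mA.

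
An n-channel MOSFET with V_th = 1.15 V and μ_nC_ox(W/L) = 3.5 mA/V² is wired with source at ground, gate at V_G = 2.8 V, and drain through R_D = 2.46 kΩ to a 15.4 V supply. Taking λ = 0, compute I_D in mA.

I_D = 4.76 mA

V_GS = V_G = 2.8 V, so V_ov = 2.8 − 1.15 = 1.65 V.
Assume saturation: I_D = ½ k_n V_ov² = 0.5 × 3.5 × 1.65² = 4.76 mA, giving V_DS = V_DD − I_D R_D = 15.4 − 4.76 × 2.46 = 3.68 V.
V_DS = 3.68 V ≥ V_ov = 1.65 V, confirming saturation.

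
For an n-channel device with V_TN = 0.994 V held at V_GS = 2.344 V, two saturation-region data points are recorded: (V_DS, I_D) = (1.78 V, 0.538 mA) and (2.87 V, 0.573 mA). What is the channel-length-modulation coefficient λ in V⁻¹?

λ = 0.0668 V⁻¹

With V_GS fixed, I_D ∝ (1 + λ V_DS) in saturation, so I_D2/I_D1 = (1 + λ V_DS2)/(1 + λ V_DS1).
0.573/0.538 = 1.065 = (1 + 2.87 λ)/(1 + 1.78 λ).
Solving: λ (I_D1 V_DS2 − I_D2 V_DS1) = I_D2 − I_D1, so λ = (0.573 − 0.538) / (0.538 × 2.87 − 0.573 × 1.78) = 0.035 / 0.524 = 0.0668 V⁻¹.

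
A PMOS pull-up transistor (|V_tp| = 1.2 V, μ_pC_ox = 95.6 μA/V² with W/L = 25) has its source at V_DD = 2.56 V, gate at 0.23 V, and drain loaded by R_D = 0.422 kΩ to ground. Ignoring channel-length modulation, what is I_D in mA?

V_SG = V_DD − V_G = 2.56 − 0.23 = 2.33 V, so V_ov = 2.33 − 1.2 = 1.13 V.
k_p = μ_pC_ox · (W/L) = 2.39 mA/V².
Assume saturation: I_D = ½ k_p V_ov² = 0.5 × 2.39 × 1.13² = 1.53 mA, giving V_SD = V_DD − I_D R_D = 2.56 − 1.53 × 0.422 = 1.92 V.
V_SD = 1.92 V ≥ V_ov = 1.13 V, confirming saturation.

I_D = 1.53 mA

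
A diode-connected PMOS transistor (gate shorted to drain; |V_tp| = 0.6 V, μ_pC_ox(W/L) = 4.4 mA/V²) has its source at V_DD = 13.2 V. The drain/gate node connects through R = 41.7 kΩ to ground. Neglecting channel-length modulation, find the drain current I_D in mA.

With gate tied to drain, V_SG = V_SD ≥ V_SG − |V_tp|, so the device is in saturation.
KCL at the drain: ½ k_p (V_SG − |V_tp|)² = (V_DD − V_SG)/R.
Let x = V_SG − 0.6. Then 91.7 x² + x − 12.6 = 0, giving x = 0.365 V (positive root), so V_SG = 0.965 V.
I_D = (V_DD − V_SG)/R = (13.2 − 0.965) / 41.7 = 0.293 mA.

I_D = 0.293 mA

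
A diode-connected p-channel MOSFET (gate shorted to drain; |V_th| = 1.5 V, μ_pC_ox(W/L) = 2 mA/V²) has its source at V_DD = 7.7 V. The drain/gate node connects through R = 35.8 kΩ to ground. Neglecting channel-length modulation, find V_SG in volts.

With gate tied to drain, V_SG = V_SD ≥ V_SG − |V_th|, so the device is in saturation.
KCL at the drain: ½ k_p (V_SG − |V_th|)² = (V_DD − V_SG)/R.
Let x = V_SG − 1.5. Then 35.8 x² + x − 6.2 = 0, giving x = 0.402 V (positive root), so V_SG = 1.9 V.
I_D = (V_DD − V_SG)/R = (7.7 − 1.9) / 35.8 = 0.162 mA.

V_SG = 1.90 V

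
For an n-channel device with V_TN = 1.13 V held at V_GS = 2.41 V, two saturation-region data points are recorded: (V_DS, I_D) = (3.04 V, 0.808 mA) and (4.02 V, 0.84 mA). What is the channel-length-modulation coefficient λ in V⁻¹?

With V_GS fixed, I_D ∝ (1 + λ V_DS) in saturation, so I_D2/I_D1 = (1 + λ V_DS2)/(1 + λ V_DS1).
0.84/0.808 = 1.04 = (1 + 4.02 λ)/(1 + 3.04 λ).
Solving: λ (I_D1 V_DS2 − I_D2 V_DS1) = I_D2 − I_D1, so λ = (0.84 − 0.808) / (0.808 × 4.02 − 0.84 × 3.04) = 0.032 / 0.695 = 0.0461 V⁻¹.

λ = 0.0461 V⁻¹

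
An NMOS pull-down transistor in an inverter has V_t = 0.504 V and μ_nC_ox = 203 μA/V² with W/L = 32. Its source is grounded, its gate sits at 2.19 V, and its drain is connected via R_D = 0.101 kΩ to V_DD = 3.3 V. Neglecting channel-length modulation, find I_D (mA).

V_GS = V_G = 2.19 V, so V_ov = 2.19 − 0.504 = 1.69 V.
k_n = μ_nC_ox · (W/L) = 6.496 mA/V².
Assume saturation: I_D = ½ k_n V_ov² = 0.5 × 6.496 × 1.69² = 9.23 mA, giving V_DS = V_DD − I_D R_D = 3.3 − 9.23 × 0.101 = 2.37 V.
V_DS = 2.37 V ≥ V_ov = 1.69 V, confirming saturation.

I_D = 9.23 mA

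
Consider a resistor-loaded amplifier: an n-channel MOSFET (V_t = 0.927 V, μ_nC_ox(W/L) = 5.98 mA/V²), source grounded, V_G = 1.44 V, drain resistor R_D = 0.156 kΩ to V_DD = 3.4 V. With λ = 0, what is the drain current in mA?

V_GS = V_G = 1.44 V, so V_ov = 1.44 − 0.927 = 0.513 V.
Assume saturation: I_D = ½ k_n V_ov² = 0.5 × 5.98 × 0.513² = 0.787 mA, giving V_DS = V_DD − I_D R_D = 3.4 − 0.787 × 0.156 = 3.28 V.
V_DS = 3.28 V ≥ V_ov = 0.513 V, confirming saturation.

I_D = 0.787 mA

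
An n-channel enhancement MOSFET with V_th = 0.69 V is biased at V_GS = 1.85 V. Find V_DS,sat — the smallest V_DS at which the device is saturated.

The boundary between triode and saturation is V_DS = V_GS − V_th = V_ov.
V_ov = 1.85 − 0.69 = 1.16 V.

V_DS,sat = 1.16 V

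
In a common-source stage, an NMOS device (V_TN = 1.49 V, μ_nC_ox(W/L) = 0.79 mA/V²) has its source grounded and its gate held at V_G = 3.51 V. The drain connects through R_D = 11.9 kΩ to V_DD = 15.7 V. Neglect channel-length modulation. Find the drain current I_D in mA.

V_GS = V_G = 3.51 V, so V_ov = 3.51 − 1.49 = 2.02 V.
Assume saturation: I_D = ½ k_n V_ov² = 0.5 × 0.79 × 2.02² = 1.61 mA, giving V_DS = V_DD − I_D R_D = 15.7 − 1.61 × 11.9 = -3.48 V.
But -3.48 V < V_ov = 2.02 V, so the device is actually in triode.
In triode I_D = k_n[V_ov V_DS − ½ V_DS²] and I_D = (V_DD − V_DS)/R_D. Equating: 4.7 V_DS² − 19.99 V_DS + 15.7 = 0, giving V_DS = 1.04 V (the root below V_ov).
I_D = (15.7 − 1.04) / 11.9 = 1.23 mA.

I_D = 1.23 mA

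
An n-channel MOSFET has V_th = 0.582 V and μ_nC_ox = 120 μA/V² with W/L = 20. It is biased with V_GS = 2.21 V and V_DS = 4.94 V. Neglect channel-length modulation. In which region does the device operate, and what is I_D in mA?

Saturation; I_D = 3.18 mA

k_n = μ_nC_ox · (W/L) = 2.4 mA/V².
V_ov = V_GS − V_th = 2.21 − 0.582 = 1.63 V.
Since V_DS = 4.94 V ≥ V_ov = 1.63 V, the device is in saturation.
I_D = ½ k_n V_ov² = 0.5 × 2.4 × 1.63² = 3.18 mA.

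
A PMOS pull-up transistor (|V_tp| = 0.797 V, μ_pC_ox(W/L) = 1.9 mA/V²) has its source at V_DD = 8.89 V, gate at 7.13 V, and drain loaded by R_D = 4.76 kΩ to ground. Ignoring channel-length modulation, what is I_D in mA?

V_SG = V_DD − V_G = 8.89 − 7.13 = 1.76 V, so V_ov = 1.76 − 0.797 = 0.963 V.
Assume saturation: I_D = ½ k_p V_ov² = 0.5 × 1.9 × 0.963² = 0.881 mA, giving V_SD = V_DD − I_D R_D = 8.89 − 0.881 × 4.76 = 4.7 V.
V_SD = 4.7 V ≥ V_ov = 0.963 V, confirming saturation.

I_D = 0.881 mA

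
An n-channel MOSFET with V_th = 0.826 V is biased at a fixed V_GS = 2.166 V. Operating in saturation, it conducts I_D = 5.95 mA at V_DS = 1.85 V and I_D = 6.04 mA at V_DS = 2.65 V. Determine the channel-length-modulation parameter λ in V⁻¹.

With V_GS fixed, I_D ∝ (1 + λ V_DS) in saturation, so I_D2/I_D1 = (1 + λ V_DS2)/(1 + λ V_DS1).
6.04/5.95 = 1.015 = (1 + 2.65 λ)/(1 + 1.85 λ).
Solving: λ (I_D1 V_DS2 − I_D2 V_DS1) = I_D2 − I_D1, so λ = (6.04 − 5.95) / (5.95 × 2.65 − 6.04 × 1.85) = 0.09 / 4.59 = 0.0196 V⁻¹.

λ = 0.0196 V⁻¹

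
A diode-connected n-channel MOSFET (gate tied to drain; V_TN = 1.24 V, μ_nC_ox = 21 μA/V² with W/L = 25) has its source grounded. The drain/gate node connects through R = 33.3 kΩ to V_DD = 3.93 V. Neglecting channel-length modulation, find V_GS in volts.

V_GS = 1.74 V

With gate tied to drain, V_GS = V_DS ≥ V_GS − V_TN, so the device is in saturation.
k_n = μ_nC_ox · (W/L) = 0.525 mA/V².
KCL at the drain: ½ k_n (V_GS − V_TN)² = (V_DD − V_GS)/R.
Let x = V_GS − 1.24. Then 8.74 x² + x − 2.69 = 0, giving x = 0.5 V (positive root), so V_GS = 1.74 V.
I_D = (V_DD − V_GS)/R = (3.93 − 1.74) / 33.3 = 0.0658 mA.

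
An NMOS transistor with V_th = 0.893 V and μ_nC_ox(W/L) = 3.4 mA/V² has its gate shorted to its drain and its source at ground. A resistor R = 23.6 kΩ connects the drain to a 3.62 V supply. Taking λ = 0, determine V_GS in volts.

With gate tied to drain, V_GS = V_DS ≥ V_GS − V_th, so the device is in saturation.
KCL at the drain: ½ k_n (V_GS − V_th)² = (V_DD − V_GS)/R.
Let x = V_GS − 0.893. Then 40.1 x² + x − 2.727 = 0, giving x = 0.249 V (positive root), so V_GS = 1.14 V.
I_D = (V_DD − V_GS)/R = (3.62 − 1.14) / 23.6 = 0.105 mA.

V_GS = 1.14 V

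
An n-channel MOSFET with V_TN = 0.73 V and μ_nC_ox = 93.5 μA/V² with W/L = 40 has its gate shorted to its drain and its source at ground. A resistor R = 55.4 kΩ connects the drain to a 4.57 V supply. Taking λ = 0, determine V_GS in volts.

With gate tied to drain, V_GS = V_DS ≥ V_GS − V_TN, so the device is in saturation.
k_n = μ_nC_ox · (W/L) = 3.74 mA/V².
KCL at the drain: ½ k_n (V_GS − V_TN)² = (V_DD − V_GS)/R.
Let x = V_GS − 0.73. Then 104 x² + x − 3.84 = 0, giving x = 0.188 V (positive root), so V_GS = 0.918 V.
I_D = (V_DD − V_GS)/R = (4.57 − 0.918) / 55.4 = 0.0659 mA.

V_GS = 0.918 V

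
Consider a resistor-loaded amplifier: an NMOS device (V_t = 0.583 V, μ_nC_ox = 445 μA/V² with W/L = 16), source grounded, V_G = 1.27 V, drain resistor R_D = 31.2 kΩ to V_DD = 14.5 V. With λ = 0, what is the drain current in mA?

I_D = 0.461 mA

V_GS = V_G = 1.27 V, so V_ov = 1.27 − 0.583 = 0.687 V.
k_n = μ_nC_ox · (W/L) = 7.12 mA/V².
Assume saturation: I_D = ½ k_n V_ov² = 0.5 × 7.12 × 0.687² = 1.68 mA, giving V_DS = V_DD − I_D R_D = 14.5 − 1.68 × 31.2 = -37.9 V.
But -37.9 V < V_ov = 0.687 V, so the device is actually in triode.
In triode I_D = k_n[V_ov V_DS − ½ V_DS²] and I_D = (V_DD − V_DS)/R_D. Equating: 111 V_DS² − 153.6 V_DS + 14.5 = 0, giving V_DS = 0.102 V (the root below V_ov).
I_D = (14.5 − 0.102) / 31.2 = 0.461 mA.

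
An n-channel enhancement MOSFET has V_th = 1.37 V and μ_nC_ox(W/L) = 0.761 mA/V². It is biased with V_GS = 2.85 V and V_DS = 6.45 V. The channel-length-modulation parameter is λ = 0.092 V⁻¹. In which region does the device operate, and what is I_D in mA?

Saturation; I_D = 1.33 mA

V_ov = V_GS − V_th = 2.85 − 1.37 = 1.48 V.
Since V_DS = 6.45 V ≥ V_ov = 1.48 V, the device is in saturation.
I_D = ½ k_n V_ov² (1 + λ V_DS) = 0.5 × 0.761 × 1.48² × (1 + 0.092 × 6.45) = 1.33 mA.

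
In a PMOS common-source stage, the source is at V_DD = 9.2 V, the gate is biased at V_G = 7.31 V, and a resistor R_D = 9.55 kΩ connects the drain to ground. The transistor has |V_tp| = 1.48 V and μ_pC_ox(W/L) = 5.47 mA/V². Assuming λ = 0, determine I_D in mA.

I_D = 0.460 mA

V_SG = V_DD − V_G = 9.2 − 7.31 = 1.89 V, so V_ov = 1.89 − 1.48 = 0.41 V.
Assume saturation: I_D = ½ k_p V_ov² = 0.5 × 5.47 × 0.41² = 0.46 mA, giving V_SD = V_DD − I_D R_D = 9.2 − 0.46 × 9.55 = 4.81 V.
V_SD = 4.81 V ≥ V_ov = 0.41 V, confirming saturation.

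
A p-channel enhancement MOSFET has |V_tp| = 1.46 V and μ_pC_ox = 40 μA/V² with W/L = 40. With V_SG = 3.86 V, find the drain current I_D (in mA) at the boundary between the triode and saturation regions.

I_D = 4.61 mA

At the boundary V_SD = V_ov = V_SG − |V_tp| = 3.86 − 1.46 = 2.4 V.
k_p = μ_pC_ox · (W/L) = 1.6 mA/V².
I_D = ½ k_p V_ov² = 0.5 × 1.6 × 2.4² = 4.61 mA.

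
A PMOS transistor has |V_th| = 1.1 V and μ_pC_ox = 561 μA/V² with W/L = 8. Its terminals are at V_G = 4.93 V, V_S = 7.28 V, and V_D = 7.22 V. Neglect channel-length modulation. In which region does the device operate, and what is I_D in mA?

V_SG = V_S − V_G = 7.28 − 4.93 = 2.35 V; V_SD = V_S − V_D = 7.28 − 7.22 = 0.06 V.
k_p = μ_pC_ox · (W/L) = 4.488 mA/V².
V_ov = V_SG − |V_th| = 2.35 − 1.1 = 1.25 V.
Since V_SD = 0.06 V < V_ov = 1.25 V, the device is in the triode region.
I_D = k_p [V_ov · V_SD − ½ V_SD²] = 4.488 × [1.25 × 0.06 − 0.5 × 0.06²] = 0.329 mA.

Triode; I_D = 0.329 mA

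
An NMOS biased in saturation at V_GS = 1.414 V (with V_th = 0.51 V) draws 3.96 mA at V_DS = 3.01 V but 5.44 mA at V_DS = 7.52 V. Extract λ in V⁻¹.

λ = 0.110 V⁻¹

With V_GS fixed, I_D ∝ (1 + λ V_DS) in saturation, so I_D2/I_D1 = (1 + λ V_DS2)/(1 + λ V_DS1).
5.44/3.96 = 1.374 = (1 + 7.52 λ)/(1 + 3.01 λ).
Solving: λ (I_D1 V_DS2 − I_D2 V_DS1) = I_D2 − I_D1, so λ = (5.44 − 3.96) / (3.96 × 7.52 − 5.44 × 3.01) = 1.48 / 13.4 = 0.11 V⁻¹.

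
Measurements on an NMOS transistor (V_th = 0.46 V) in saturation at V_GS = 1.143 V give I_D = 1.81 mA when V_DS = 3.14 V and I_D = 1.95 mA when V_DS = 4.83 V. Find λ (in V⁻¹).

λ = 0.0534 V⁻¹

With V_GS fixed, I_D ∝ (1 + λ V_DS) in saturation, so I_D2/I_D1 = (1 + λ V_DS2)/(1 + λ V_DS1).
1.95/1.81 = 1.077 = (1 + 4.83 λ)/(1 + 3.14 λ).
Solving: λ (I_D1 V_DS2 − I_D2 V_DS1) = I_D2 − I_D1, so λ = (1.95 − 1.81) / (1.81 × 4.83 − 1.95 × 3.14) = 0.14 / 2.62 = 0.0534 V⁻¹.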